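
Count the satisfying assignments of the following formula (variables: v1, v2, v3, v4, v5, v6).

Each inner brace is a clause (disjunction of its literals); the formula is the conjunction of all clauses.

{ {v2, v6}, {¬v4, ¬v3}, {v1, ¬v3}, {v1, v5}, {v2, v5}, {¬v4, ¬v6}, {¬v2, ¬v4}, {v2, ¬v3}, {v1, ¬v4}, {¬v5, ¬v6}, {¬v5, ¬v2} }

4

There are 2^6 = 64 truth assignments over (v1, v2, v3, v4, v5, v6).
Split on v3. With v3 = True, the clauses containing v3 are satisfied and ¬v3 drops from the rest; 2 of the 2^5 = 32 assignments to the other variables satisfy what remains.
With v3 = False, by the same count on the reduced clause set, 2 assignments work.
(One model: v1=T, v2=T, v3=F, v4=F, v5=F, v6=F.)
Total: 2 + 2 = 4.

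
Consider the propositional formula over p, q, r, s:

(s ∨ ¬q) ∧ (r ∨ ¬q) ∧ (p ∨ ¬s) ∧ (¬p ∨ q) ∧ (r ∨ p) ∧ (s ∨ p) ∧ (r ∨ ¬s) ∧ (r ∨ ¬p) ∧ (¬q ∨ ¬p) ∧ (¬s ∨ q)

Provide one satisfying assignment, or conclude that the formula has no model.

UNSATISFIABLE

Case s = True:
Unit clause (p) forces p = True.
Unit clause (q) forces q = True.
That conflicts with the unit clause (¬q).
Undo s and try s = False.
Unit clause (¬q) forces q = False.
Unit clause (¬p) forces p = False.
That conflicts with the unit clause (p).
Either choice for s ends in contradiction.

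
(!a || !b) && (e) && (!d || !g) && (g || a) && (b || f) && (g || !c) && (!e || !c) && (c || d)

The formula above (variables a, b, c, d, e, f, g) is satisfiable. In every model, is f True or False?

Suppose f = false.
(e) alone gives e = true.
(b) alone gives b = true.
(!a) alone gives a = false.
(g) alone gives g = true.
(!d) alone gives d = false.
(!c) alone gives c = false.
Now (c) is unsatisfied and unit — conflict.
So every satisfying assignment has f = True.

True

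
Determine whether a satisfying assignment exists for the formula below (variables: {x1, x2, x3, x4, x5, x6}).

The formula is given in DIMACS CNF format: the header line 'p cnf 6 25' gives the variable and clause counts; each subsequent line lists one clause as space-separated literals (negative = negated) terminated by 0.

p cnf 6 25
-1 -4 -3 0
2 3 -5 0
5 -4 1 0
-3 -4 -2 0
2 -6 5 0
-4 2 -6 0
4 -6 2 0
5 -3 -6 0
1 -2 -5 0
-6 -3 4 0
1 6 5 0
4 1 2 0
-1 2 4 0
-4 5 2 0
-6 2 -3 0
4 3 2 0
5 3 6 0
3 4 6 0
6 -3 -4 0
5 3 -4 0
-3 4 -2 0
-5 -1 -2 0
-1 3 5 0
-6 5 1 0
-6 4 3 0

Unsatisfiable

Try x1 = False.
Try x5 = True.
(¬x2) alone gives x2 = False.
(x3) alone gives x3 = True.
(x4) alone gives x4 = True.
(¬x6) alone gives x6 = False.
That conflicts with the unit clause (x6).
Backtrack on x5: now try x5 = False.
(¬x4) alone gives x4 = False.
(x6) alone gives x6 = True.
That conflicts with the unit clause (¬x6).
Both values of x5 lead to a conflict.
Backtrack on x1: now try x1 = True.
Try x4 = False.
(x2) alone gives x2 = True.
(¬x3) alone gives x3 = False.
(x6) alone gives x6 = True.
That conflicts with the unit clause (¬x6).
Backtrack on x4: now try x4 = True.
(¬x3) alone gives x3 = False.
(x5) alone gives x5 = True.
(x2) alone gives x2 = True.
That conflicts with the unit clause (¬x2).
Both values of x4 lead to a conflict.
Both values of x1 lead to a conflict.
No assignment satisfies every clause.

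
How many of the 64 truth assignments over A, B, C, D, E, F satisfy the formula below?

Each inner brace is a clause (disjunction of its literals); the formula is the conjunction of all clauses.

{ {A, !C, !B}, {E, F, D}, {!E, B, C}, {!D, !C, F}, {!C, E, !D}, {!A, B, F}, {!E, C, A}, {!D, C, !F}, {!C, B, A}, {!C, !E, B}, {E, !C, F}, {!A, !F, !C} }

11

There are 2^6 = 64 truth assignments over (A, B, C, D, E, F).
Split on B. With B = true, the clauses containing B are satisfied and !B drops from the rest; 8 of the 2^5 = 32 assignments to the other variables satisfy what remains.
With B = false, by the same count on the reduced clause set, 3 assignments work.
Total: 8 + 3 = 11.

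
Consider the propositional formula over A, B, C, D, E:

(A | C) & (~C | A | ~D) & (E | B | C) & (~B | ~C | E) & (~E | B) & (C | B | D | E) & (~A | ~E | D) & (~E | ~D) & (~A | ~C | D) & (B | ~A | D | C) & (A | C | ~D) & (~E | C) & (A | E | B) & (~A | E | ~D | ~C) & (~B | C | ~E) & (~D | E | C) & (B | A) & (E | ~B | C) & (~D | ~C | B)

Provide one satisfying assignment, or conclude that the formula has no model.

A ↦ 0, B ↦ 1, C ↦ 1, D ↦ 0, E ↦ 1

Try A = 0.
The clause (C) is unit, so C = 1.
The clause (~D) is unit, so D = 0.
The clause (B) is unit, so B = 1.
The clause (E) is unit, so E = 1.
All clauses are satisfied.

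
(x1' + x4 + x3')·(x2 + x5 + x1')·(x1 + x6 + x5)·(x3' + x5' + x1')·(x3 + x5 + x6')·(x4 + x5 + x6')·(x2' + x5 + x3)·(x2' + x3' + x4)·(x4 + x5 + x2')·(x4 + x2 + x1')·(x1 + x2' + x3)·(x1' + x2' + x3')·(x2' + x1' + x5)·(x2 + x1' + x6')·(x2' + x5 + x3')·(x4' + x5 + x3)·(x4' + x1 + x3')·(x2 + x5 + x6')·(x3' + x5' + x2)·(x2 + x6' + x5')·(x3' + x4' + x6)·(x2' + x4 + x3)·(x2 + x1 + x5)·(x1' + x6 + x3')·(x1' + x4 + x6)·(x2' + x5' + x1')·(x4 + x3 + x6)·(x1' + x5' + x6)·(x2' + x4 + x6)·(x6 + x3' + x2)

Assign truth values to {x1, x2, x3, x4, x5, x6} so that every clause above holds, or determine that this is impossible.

x1=0; x2=0; x3=0; x4=1; x5=1; x6=0

Try x1 = 0.
Try x6 = 0.
The clause (x5) is unit, so x5 = 1.
Try x2 = 0.
The clause (x3') is unit, so x3 = 0.
The clause (x4) is unit, so x4 = 1.
All clauses are satisfied.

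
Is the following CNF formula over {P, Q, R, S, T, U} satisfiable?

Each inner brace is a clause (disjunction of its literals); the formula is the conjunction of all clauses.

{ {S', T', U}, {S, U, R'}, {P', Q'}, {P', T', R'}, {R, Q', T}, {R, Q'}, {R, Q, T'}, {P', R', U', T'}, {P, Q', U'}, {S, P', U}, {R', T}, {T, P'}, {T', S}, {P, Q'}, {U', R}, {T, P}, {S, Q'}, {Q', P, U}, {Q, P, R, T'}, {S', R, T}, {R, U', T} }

Satisfiable

Case P = 0:
The clause (Q') is unit, so Q = 0.
The clause (T) is unit, so T = 1.
The clause (R) is unit, so R = 1.
The clause (S) is unit, so S = 1.
The clause (U) is unit, so U = 1.
All clauses are satisfied.
A satisfying assignment: P=0; Q=0; R=1; S=1; T=1; U=1.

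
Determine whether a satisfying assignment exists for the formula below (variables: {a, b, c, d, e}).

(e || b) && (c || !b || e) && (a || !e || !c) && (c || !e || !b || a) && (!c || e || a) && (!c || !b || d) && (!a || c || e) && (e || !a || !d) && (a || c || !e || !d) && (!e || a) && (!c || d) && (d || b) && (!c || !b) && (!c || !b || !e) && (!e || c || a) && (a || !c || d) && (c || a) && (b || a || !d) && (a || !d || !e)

Yes

Suppose e = true.
From the singleton clause (a), a = true.
Suppose c = true.
From the singleton clause (d), d = true.
From the singleton clause (!b), b = false.
Every clause now holds.
A satisfying assignment: a: true,  b: false,  c: true,  d: true,  e: true.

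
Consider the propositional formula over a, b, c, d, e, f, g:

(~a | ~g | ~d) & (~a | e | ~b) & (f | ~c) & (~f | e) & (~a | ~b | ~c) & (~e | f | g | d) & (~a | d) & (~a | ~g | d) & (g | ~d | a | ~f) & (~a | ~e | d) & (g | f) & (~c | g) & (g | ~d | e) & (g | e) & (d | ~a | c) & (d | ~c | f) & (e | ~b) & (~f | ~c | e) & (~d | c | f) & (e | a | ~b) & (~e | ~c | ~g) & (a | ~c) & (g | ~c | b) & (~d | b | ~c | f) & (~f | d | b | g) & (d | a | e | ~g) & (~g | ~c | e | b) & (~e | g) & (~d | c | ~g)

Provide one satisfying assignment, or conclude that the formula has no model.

a=0,  b=0,  c=0,  d=0,  e=1,  f=0,  g=1

Case f = 0:
(~c) alone gives c = 0.
(g) alone gives g = 1.
(~d) alone gives d = 0.
(~a) alone gives a = 0.
(e) alone gives e = 1.
All clauses hold; b can take either value.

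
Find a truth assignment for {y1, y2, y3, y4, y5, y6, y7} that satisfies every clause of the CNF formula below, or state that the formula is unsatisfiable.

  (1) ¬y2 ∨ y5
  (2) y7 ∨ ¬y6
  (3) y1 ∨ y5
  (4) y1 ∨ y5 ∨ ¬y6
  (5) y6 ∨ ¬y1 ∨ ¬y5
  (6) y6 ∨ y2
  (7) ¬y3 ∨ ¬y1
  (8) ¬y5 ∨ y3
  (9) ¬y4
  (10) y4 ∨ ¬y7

y1 ↦ False, y2 ↦ True, y3 ↦ True, y4 ↦ False, y5 ↦ True, y6 ↦ False, y7 ↦ False

(¬y4) alone gives y4 = False.
(¬y7) alone gives y7 = False.
(¬y6) alone gives y6 = False.
(y2) alone gives y2 = True.
(y5) alone gives y5 = True.
(¬y1) alone gives y1 = False.
(y3) alone gives y3 = True.
This assignment satisfies each clause.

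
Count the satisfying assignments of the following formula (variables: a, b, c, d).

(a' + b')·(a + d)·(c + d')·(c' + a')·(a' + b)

There are 2^4 = 16 truth assignments over (a, b, c, d).
Check each against the 5 clauses (columns in the order a, b, c, d):
  F F F F  ✗ fails (a + d)
  F F F T  ✗ fails (c + d')
  F F T F  ✗ fails (a + d)
  F F T T  ✓ satisfies all
  F T F F  ✗ fails (a + d)
  F T F T  ✗ fails (c + d')
  F T T F  ✗ fails (a + d)
  F T T T  ✓ satisfies all
  T F F F  ✗ fails (a' + b)
  T F F T  ✗ fails (c + d')
  T F T F  ✗ fails (c' + a')
  T F T T  ✗ fails (c' + a')
  T T F F  ✗ fails (a' + b')
  T T F T  ✗ fails (a' + b')
  T T T F  ✗ fails (a' + b')
  T T T T  ✗ fails (a' + b')
2 of the 16 rows are models.

2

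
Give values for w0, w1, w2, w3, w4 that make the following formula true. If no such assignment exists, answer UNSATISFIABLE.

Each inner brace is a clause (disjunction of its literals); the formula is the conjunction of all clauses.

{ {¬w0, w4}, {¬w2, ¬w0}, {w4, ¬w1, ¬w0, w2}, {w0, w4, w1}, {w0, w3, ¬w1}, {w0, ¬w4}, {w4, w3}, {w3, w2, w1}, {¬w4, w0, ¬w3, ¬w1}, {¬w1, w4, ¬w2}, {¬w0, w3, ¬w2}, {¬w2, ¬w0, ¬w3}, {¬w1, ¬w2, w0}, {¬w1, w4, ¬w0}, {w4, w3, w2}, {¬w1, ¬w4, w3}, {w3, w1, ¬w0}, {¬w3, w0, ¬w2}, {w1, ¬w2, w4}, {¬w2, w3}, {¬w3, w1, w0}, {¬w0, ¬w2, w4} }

Case w0 = True:
(w4) alone gives w4 = True.
(¬w2) alone gives w2 = False.
Case w3 = True:
Every clause is now satisfied; w1 is unconstrained.

w0 ↦ True; w1 ↦ True; w2 ↦ False; w3 ↦ True; w4 ↦ True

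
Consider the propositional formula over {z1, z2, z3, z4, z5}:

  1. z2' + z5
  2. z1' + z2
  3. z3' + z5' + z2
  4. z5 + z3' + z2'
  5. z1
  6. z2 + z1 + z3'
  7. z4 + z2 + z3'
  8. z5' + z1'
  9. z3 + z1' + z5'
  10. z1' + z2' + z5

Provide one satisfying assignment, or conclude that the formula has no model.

From the singleton clause (z1), z1 = 1.
From the singleton clause (z2), z2 = 1.
From the singleton clause (z5), z5 = 1.
Now (z5') is unsatisfied and unit — conflict.

UNSATISFIABLE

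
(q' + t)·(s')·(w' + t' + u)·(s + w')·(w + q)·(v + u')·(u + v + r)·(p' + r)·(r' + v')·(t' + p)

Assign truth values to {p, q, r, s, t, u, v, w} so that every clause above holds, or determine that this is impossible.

p ↦ 1; q ↦ 1; r ↦ 1; s ↦ 0; t ↦ 1; u ↦ 0; v ↦ 0; w ↦ 0

Unit clause (s') forces s = 0.
Unit clause (w') forces w = 0.
Unit clause (q) forces q = 1.
Unit clause (t) forces t = 1.
Unit clause (p) forces p = 1.
Unit clause (r) forces r = 1.
Unit clause (v') forces v = 0.
Unit clause (u') forces u = 0.
Every clause now holds.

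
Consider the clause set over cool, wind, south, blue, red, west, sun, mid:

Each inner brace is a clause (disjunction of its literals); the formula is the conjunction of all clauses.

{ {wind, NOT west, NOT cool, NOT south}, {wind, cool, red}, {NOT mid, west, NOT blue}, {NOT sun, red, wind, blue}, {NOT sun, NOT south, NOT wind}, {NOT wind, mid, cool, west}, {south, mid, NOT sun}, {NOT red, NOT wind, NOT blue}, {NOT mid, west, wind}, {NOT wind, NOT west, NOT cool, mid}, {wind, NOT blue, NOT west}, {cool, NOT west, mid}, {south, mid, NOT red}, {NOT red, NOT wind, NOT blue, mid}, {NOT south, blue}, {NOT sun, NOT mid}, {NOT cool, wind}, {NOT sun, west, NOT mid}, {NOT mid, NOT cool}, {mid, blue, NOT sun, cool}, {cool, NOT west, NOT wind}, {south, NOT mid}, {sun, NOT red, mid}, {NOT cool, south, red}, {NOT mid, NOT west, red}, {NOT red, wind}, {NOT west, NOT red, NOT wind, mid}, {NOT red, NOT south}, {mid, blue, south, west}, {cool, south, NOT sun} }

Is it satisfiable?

Try south = true.
(blue) alone gives blue = true.
(NOT red) alone gives red = false.
Try wind = true.
(NOT sun) alone gives sun = false.
Try mid = false.
Try cool = true.
(NOT west) alone gives west = false.
All clauses are satisfied.
A satisfying assignment: cool: true,  wind: true,  south: true,  blue: true,  red: false,  west: false,  sun: false,  mid: false.

Satisfiable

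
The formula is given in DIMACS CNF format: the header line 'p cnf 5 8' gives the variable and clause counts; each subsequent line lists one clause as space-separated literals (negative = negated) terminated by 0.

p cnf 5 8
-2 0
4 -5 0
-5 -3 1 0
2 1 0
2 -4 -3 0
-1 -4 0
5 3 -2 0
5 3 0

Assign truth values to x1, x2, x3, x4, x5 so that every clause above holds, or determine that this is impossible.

x1 ↦ True, x2 ↦ False, x3 ↦ True, x4 ↦ False, x5 ↦ False

(¬x2) alone gives x2 = False.
(x1) alone gives x1 = True.
(¬x4) alone gives x4 = False.
(¬x5) alone gives x5 = False.
(x3) alone gives x3 = True.
All clauses are satisfied.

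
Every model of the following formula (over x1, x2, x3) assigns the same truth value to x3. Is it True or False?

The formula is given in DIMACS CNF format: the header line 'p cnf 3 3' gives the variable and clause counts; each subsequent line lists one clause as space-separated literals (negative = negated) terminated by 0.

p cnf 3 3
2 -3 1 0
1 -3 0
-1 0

False

Suppose x3 = True.
From the singleton clause (x1), x1 = True.
But (¬x1) is also a unit clause — contradiction.
So every satisfying assignment has x3 = False.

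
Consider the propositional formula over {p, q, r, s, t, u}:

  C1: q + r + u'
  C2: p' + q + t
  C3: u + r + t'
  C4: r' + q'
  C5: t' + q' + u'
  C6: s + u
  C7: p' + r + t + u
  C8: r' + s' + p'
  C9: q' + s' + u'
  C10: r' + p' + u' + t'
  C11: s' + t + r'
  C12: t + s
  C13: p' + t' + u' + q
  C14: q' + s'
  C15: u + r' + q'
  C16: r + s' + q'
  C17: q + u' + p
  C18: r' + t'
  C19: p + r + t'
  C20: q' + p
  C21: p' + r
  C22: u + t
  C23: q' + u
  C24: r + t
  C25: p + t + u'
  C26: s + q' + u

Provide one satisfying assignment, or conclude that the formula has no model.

UNSATISFIABLE

Try r = 0.
(p') alone gives p = 0.
(t') alone gives t = 0.
That conflicts with the unit clause (t).
That branch fails; take r = 1 instead.
(q') alone gives q = 0.
(t') alone gives t = 0.
(p') alone gives p = 0.
(s') alone gives s = 0.
That conflicts with the unit clause (s).
Neither r = 1 nor r = 0 works.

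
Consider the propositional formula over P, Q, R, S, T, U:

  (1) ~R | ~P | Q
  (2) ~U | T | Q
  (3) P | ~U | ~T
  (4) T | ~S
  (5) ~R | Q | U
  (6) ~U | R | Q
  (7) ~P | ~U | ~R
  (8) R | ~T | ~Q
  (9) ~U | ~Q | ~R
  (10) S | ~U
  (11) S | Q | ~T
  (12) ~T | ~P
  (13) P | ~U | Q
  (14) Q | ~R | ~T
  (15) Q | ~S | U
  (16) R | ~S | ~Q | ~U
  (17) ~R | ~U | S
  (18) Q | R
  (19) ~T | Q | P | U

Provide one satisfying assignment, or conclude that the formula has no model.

P ↦ 0, Q ↦ 1, R ↦ 0, S ↦ 0, T ↦ 0, U ↦ 0

Try T = 0.
Unit clause (~S) forces S = 0.
Unit clause (~U) forces U = 0.
Try R = 0.
Unit clause (Q) forces Q = 1.
No clause remains; P is free.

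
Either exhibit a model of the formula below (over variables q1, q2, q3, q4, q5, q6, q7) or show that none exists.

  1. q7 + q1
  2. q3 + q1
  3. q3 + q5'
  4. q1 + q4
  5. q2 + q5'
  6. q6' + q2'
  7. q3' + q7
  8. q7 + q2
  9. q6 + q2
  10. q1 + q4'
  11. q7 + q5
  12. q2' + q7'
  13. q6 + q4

Suppose q7 = 1.
From the singleton clause (q2'), q2 = 0.
From the singleton clause (q5'), q5 = 0.
From the singleton clause (q6), q6 = 1.
Suppose q3 = 0.
From the singleton clause (q1), q1 = 1.
Every clause is now satisfied; q4 is unconstrained.

q1=1; q2=0; q3=0; q4=0; q5=0; q6=1; q7=1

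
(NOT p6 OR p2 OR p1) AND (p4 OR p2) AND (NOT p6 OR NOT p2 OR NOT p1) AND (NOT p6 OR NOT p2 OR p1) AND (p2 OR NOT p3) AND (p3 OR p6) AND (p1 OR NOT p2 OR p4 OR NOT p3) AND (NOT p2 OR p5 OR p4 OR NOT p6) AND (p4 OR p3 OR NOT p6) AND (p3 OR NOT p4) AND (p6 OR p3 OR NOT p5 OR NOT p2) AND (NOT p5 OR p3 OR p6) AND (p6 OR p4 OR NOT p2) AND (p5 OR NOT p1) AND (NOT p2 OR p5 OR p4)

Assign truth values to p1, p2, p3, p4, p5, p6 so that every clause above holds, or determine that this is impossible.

Try p4 = true.
Unit clause (p3) forces p3 = true.
Unit clause (p2) forces p2 = true.
Try p6 = false.
Try p5 = true.
Every clause is now satisfied; p1 is unconstrained.

p1 ↦ true,  p2 ↦ true,  p3 ↦ true,  p4 ↦ true,  p5 ↦ true,  p6 ↦ false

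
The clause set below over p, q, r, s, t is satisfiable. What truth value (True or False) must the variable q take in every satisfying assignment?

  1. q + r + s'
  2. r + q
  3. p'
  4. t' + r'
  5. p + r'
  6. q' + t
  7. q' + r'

True

Suppose q = 0.
Unit clause (r) forces r = 1.
Unit clause (p') forces p = 0.
But (p) is also a unit clause — contradiction.
So every satisfying assignment has q = True.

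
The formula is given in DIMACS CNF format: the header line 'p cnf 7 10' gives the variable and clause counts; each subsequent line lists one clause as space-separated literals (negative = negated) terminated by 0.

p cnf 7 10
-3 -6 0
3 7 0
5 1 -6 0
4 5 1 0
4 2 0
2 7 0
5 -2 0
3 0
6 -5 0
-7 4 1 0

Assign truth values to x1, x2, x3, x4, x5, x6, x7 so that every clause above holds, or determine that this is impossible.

The clause (x3) is unit, so x3 = True.
The clause (¬x6) is unit, so x6 = False.
The clause (¬x5) is unit, so x5 = False.
The clause (¬x2) is unit, so x2 = False.
The clause (x4) is unit, so x4 = True.
The clause (x7) is unit, so x7 = True.
Every clause is now satisfied; x1 is unconstrained.

x1: False, x2: False, x3: True, x4: True, x5: False, x6: False, x7: True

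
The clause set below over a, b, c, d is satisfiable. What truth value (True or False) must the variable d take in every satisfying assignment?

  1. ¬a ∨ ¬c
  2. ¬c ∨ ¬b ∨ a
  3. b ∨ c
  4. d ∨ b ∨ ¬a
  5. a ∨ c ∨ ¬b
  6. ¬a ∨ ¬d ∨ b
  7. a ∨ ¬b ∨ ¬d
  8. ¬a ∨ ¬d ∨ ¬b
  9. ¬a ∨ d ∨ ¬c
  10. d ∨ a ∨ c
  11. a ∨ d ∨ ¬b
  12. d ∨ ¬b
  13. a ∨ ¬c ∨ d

Suppose d = False.
The clause (¬b) is unit, so b = False.
The clause (c) is unit, so c = True.
The clause (¬a) is unit, so a = False.
Now (a) is unsatisfied and unit — conflict.
So every satisfying assignment has d = True.

True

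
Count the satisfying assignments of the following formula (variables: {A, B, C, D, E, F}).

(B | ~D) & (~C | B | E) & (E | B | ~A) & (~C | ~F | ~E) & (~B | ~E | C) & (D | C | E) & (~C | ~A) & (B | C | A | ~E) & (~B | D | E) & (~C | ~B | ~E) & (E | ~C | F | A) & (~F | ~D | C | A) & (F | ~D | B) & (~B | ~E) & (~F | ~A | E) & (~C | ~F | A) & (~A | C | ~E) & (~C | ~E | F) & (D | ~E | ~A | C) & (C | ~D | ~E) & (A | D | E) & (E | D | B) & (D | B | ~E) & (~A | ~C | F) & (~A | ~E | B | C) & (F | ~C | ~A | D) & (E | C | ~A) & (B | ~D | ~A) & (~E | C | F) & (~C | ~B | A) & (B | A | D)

There are 2^6 = 64 truth assignments over (A, B, C, D, E, F).
Split on F. With F = 1, the clauses containing F are satisfied and ~F drops from the rest; 0 of the 2^5 = 32 assignments to the other variables satisfy what remains.
With F = 0, by the same count on the reduced clause set, 1 assignment works.
(One model: A=F, B=T, C=F, D=T, E=F, F=F.)
Total: 0 + 1 = 1.

1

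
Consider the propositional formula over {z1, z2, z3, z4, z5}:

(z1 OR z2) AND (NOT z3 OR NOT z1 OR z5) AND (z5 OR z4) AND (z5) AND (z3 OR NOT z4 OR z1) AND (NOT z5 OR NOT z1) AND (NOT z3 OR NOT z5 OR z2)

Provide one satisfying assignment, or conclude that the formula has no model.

From the singleton clause (z5), z5 = true.
From the singleton clause (NOT z1), z1 = false.
From the singleton clause (z2), z2 = true.
Try z3 = false.
From the singleton clause (NOT z4), z4 = false.
Every clause now holds.

z1: false,  z2: true,  z3: false,  z4: false,  z5: true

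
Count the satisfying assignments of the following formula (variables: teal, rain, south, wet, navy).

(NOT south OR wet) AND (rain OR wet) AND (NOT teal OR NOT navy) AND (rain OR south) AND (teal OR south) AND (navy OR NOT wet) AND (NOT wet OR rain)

2

There are 2^5 = 32 truth assignments over (teal, rain, south, wet, navy).
Split on south. With south = true, the clauses containing south are satisfied and NOT south drops from the rest; 1 of the 2^4 = 16 assignments to the other variables satisfy what remains.
With south = false, by the same count on the reduced clause set, 1 assignment works.
(One model: teal=F, rain=T, south=T, wet=T, navy=T.)
Total: 1 + 1 = 2.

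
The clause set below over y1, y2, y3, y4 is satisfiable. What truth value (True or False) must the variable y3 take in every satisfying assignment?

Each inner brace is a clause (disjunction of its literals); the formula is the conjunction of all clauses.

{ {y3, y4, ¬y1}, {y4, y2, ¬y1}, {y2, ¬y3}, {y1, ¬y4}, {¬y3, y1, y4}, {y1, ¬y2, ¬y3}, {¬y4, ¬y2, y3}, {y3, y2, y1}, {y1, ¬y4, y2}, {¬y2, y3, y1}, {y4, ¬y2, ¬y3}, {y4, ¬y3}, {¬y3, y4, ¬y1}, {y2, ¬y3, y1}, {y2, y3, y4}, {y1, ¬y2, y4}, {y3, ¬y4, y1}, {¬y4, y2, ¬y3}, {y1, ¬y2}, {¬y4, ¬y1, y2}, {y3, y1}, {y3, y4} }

Suppose y3 = False.
(y1) alone gives y1 = True.
(y4) alone gives y4 = True.
(¬y2) alone gives y2 = False.
But (y2) is also a unit clause — contradiction.
So every satisfying assignment has y3 = True.

True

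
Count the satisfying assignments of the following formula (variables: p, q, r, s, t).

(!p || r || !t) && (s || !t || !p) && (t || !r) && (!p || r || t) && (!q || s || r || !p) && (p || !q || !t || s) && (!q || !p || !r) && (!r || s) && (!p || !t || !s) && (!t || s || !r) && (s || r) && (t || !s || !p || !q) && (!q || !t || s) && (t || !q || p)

There are 2^5 = 32 truth assignments over (p, q, r, s, t).
Split on r. With r = true, the clauses containing r are satisfied and !r drops from the rest; 2 of the 2^4 = 16 assignments to the other variables satisfy what remains.
With r = false, by the same count on the reduced clause set, 3 assignments work.
Total: 2 + 3 = 5.

5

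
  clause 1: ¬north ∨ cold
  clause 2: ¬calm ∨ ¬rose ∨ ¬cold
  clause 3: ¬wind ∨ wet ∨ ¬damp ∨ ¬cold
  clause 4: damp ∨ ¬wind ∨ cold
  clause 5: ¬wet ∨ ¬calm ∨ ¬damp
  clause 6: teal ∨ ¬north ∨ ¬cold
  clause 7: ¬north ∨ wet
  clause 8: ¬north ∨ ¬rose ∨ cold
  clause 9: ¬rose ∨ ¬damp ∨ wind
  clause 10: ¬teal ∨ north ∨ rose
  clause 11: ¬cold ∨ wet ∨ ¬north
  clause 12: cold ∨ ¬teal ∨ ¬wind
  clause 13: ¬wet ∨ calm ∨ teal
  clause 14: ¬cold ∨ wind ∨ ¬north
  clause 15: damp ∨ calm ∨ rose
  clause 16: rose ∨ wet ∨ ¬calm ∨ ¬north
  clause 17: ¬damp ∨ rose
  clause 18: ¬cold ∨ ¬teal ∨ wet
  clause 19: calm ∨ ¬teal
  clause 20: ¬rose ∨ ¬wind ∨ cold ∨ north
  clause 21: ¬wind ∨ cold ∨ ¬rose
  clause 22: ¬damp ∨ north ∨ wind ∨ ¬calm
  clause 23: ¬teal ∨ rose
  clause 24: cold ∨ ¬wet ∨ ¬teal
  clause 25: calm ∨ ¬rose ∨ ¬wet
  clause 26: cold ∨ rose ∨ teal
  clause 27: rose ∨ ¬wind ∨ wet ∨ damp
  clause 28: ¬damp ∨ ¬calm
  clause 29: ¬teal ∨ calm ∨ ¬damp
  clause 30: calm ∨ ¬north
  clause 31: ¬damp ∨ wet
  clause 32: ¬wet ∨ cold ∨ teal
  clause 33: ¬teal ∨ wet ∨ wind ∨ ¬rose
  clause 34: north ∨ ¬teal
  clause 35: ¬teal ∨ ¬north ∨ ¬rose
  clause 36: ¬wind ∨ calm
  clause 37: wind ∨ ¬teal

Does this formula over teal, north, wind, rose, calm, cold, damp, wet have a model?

Try north = False.
Unit clause (¬teal) forces teal = False.
Try wet = False.
Unit clause (¬damp) forces damp = False.
Try wind = False.
Try calm = True.
Try rose = False.
Unit clause (cold) forces cold = True.
All clauses are satisfied.
A satisfying assignment: teal ↦ False; north ↦ False; wind ↦ False; rose ↦ False; calm ↦ True; cold ↦ True; damp ↦ False; wet ↦ False.

Satisfiable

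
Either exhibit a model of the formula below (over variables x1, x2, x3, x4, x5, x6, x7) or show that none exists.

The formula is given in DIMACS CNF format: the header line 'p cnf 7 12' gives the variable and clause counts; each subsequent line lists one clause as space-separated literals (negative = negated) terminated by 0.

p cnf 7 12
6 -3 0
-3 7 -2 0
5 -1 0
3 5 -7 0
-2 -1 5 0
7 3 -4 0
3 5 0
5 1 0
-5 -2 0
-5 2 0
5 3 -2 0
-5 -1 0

UNSATISFIABLE

Suppose x6 = True.
Suppose x5 = True.
From the singleton clause (¬x2), x2 = False.
That conflicts with the unit clause (x2).
That branch fails; take x5 = False instead.
From the singleton clause (¬x1), x1 = False.
That conflicts with the unit clause (x1).
Neither x5 = True nor x5 = False works.
That branch fails; take x6 = False instead.
From the singleton clause (¬x3), x3 = False.
From the singleton clause (x5), x5 = True.
From the singleton clause (¬x2), x2 = False.
That conflicts with the unit clause (x2).
Neither x6 = True nor x6 = False works.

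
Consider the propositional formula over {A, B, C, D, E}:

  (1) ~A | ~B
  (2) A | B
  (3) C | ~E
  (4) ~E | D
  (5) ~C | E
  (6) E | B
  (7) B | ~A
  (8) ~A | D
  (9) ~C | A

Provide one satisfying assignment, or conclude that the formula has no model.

A: 0; B: 1; C: 0; D: 0; E: 0

Branch on A: set A = 0.
Unit clause (B) forces B = 1.
Unit clause (~C) forces C = 0.
Unit clause (~E) forces E = 0.
No clause remains; D is free.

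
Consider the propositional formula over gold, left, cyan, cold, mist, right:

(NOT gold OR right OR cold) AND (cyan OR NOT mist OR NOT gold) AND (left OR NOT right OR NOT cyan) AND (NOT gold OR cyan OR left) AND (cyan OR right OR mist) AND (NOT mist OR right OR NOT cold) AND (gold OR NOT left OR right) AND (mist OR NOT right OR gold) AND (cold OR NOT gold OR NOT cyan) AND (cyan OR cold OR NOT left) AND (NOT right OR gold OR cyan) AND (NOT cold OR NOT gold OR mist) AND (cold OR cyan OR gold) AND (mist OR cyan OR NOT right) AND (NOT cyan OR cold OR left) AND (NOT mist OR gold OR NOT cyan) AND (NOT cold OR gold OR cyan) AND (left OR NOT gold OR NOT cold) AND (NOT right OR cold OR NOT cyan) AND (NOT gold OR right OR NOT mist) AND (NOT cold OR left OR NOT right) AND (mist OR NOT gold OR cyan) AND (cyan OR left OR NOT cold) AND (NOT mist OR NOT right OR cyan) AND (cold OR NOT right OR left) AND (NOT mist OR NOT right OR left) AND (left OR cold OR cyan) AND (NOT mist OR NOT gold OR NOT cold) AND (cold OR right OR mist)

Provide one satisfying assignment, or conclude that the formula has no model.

gold ↦ false,  left ↦ false,  cyan ↦ true,  cold ↦ true,  mist ↦ false,  right ↦ false

Suppose gold = false.
Suppose left = false.
Suppose right = false.
Suppose cyan = true.
The clause (cold) is unit, so cold = true.
The clause (NOT mist) is unit, so mist = false.
All clauses are satisfied.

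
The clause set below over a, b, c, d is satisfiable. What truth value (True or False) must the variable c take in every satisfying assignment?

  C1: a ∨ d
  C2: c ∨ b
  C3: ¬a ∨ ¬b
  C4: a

Suppose c = False.
From the singleton clause (b), b = True.
From the singleton clause (¬a), a = False.
Now (a) is unsatisfied and unit — conflict.
So every satisfying assignment has c = True.

True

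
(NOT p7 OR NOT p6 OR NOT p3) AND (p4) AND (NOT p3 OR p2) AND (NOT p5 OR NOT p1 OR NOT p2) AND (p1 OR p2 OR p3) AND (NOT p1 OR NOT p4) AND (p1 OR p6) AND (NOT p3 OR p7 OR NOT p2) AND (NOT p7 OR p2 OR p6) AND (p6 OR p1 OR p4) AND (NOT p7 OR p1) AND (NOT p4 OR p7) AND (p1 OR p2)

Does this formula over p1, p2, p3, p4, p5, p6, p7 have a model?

Unit clause (p4) forces p4 = true.
Unit clause (NOT p1) forces p1 = false.
Unit clause (p6) forces p6 = true.
Unit clause (NOT p7) forces p7 = false.
But (p7) is also a unit clause — contradiction.
No assignment satisfies every clause.

Unsatisfiable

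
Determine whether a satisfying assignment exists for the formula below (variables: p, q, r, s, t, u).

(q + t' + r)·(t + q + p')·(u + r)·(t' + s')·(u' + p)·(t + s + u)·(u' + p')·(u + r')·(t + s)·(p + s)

No

Try u = 1.
From the singleton clause (p), p = 1.
Now (p') is unsatisfied and unit — conflict.
So u must be the other value — set u = 0.
From the singleton clause (r), r = 1.
Now (r') is unsatisfied and unit — conflict.
Neither u = 1 nor u = 0 works.
No assignment satisfies every clause.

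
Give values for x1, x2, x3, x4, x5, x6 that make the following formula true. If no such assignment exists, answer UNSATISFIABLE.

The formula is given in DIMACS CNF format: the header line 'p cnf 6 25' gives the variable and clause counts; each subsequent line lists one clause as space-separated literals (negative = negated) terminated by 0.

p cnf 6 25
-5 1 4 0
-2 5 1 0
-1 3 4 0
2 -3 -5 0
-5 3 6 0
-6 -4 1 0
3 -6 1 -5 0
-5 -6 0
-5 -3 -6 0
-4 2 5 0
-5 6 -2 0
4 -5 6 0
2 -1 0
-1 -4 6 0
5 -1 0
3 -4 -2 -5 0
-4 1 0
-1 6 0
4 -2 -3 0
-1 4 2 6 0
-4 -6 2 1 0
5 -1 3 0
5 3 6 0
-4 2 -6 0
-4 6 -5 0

x1 ↦ False, x2 ↦ False, x3 ↦ True, x4 ↦ False, x5 ↦ False, x6 ↦ True

Suppose x5 = False.
(¬x1) alone gives x1 = False.
(¬x2) alone gives x2 = False.
(¬x4) alone gives x4 = False.
Suppose x3 = True.
Every clause is now satisfied; x6 is unconstrained.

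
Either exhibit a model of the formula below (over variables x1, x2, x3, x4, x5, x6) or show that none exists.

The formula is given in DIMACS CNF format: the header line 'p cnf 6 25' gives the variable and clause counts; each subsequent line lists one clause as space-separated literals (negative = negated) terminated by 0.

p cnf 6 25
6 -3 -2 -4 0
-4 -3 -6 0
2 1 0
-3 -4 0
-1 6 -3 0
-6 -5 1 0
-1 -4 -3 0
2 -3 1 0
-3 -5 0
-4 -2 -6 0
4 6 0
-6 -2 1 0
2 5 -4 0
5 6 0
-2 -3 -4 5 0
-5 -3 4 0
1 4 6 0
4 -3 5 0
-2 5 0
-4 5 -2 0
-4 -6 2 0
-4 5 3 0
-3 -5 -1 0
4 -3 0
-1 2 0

x1 ↦ True; x2 ↦ True; x3 ↦ False; x4 ↦ True; x5 ↦ True; x6 ↦ False

Suppose x2 = True.
From the singleton clause (x5), x5 = True.
From the singleton clause (¬x3), x3 = False.
Suppose x6 = False.
From the singleton clause (x4), x4 = True.
No clause remains; x1 is free.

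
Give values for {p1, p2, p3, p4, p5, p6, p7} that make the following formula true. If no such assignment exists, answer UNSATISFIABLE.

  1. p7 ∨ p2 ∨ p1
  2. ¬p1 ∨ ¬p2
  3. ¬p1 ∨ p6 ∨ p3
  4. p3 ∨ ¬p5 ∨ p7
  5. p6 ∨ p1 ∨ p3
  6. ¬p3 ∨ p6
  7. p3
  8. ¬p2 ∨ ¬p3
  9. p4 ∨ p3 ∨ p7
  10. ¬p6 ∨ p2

UNSATISFIABLE

(p3) alone gives p3 = True.
(p6) alone gives p6 = True.
(¬p2) alone gives p2 = False.
That conflicts with the unit clause (p2).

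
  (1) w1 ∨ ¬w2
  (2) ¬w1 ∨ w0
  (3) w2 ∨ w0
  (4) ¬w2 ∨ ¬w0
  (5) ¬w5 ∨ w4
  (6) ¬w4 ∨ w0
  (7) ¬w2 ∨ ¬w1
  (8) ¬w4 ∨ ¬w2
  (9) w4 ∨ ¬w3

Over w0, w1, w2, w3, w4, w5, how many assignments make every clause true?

There are 2^6 = 64 truth assignments over (w0, w1, w2, w3, w4, w5).
Split on w3. With w3 = True, the clauses containing w3 are satisfied and ¬w3 drops from the rest; 4 of the 2^5 = 32 assignments to the other variables satisfy what remains.
With w3 = False, by the same count on the reduced clause set, 6 assignments work.
(One model: w0=T, w1=F, w2=F, w3=F, w4=F, w5=F.)
Total: 4 + 6 = 10.

10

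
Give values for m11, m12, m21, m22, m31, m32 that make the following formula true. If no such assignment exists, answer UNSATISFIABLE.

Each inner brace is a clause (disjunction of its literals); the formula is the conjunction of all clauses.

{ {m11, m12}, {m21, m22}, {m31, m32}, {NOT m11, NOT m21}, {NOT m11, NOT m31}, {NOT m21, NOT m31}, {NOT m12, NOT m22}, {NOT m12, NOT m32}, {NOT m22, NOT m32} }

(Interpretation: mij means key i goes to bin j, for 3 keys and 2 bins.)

UNSATISFIABLE

Try m11 = true.
Unit clause (NOT m21) forces m21 = false.
Unit clause (m22) forces m22 = true.
Unit clause (NOT m31) forces m31 = false.
Unit clause (m32) forces m32 = true.
But (NOT m32) is also a unit clause — contradiction.
Undo m11 and try m11 = false.
Unit clause (m12) forces m12 = true.
Unit clause (NOT m22) forces m22 = false.
Unit clause (m21) forces m21 = true.
Unit clause (NOT m31) forces m31 = false.
Unit clause (m32) forces m32 = true.
But (NOT m32) is also a unit clause — contradiction.
Neither m11 = true nor m11 = false works.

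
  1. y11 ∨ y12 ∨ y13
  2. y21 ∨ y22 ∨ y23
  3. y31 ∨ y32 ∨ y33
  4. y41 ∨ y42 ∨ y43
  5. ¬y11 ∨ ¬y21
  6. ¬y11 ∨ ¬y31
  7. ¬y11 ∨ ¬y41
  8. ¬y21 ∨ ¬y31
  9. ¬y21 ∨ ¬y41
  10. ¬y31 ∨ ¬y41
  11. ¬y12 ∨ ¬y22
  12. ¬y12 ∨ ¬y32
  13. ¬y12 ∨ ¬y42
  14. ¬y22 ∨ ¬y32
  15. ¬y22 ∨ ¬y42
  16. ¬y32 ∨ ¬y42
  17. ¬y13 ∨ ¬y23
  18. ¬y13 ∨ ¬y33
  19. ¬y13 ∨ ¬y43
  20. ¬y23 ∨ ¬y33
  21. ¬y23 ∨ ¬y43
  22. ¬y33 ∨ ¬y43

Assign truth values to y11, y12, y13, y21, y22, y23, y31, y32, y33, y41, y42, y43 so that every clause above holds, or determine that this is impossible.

Try y11 = False.
Try y12 = True.
Unit clause (¬y22) forces y22 = False.
Unit clause (¬y32) forces y32 = False.
Unit clause (¬y42) forces y42 = False.
Try y21 = True.
Unit clause (¬y31) forces y31 = False.
Unit clause (y33) forces y33 = True.
Unit clause (¬y41) forces y41 = False.
Unit clause (y43) forces y43 = True.
Now (¬y43) is unsatisfied and unit — conflict.
That branch fails; take y21 = False instead.
Unit clause (y23) forces y23 = True.
Unit clause (¬y13) forces y13 = False.
Unit clause (¬y33) forces y33 = False.
Unit clause (y31) forces y31 = True.
Unit clause (¬y41) forces y41 = False.
Unit clause (y43) forces y43 = True.
Now (¬y43) is unsatisfied and unit — conflict.
Either choice for y21 ends in contradiction.
That branch fails; take y12 = False instead.
Unit clause (y13) forces y13 = True.
Unit clause (¬y23) forces y23 = False.
Unit clause (¬y33) forces y33 = False.
Unit clause (¬y43) forces y43 = False.
Try y21 = True.
Unit clause (¬y31) forces y31 = False.
Unit clause (y32) forces y32 = True.
Unit clause (¬y41) forces y41 = False.
Unit clause (y42) forces y42 = True.
Now (¬y42) is unsatisfied and unit — conflict.
That branch fails; take y21 = False instead.
Unit clause (y22) forces y22 = True.
Unit clause (¬y32) forces y32 = False.
Unit clause (y31) forces y31 = True.
Unit clause (¬y41) forces y41 = False.
Unit clause (y42) forces y42 = True.
Now (¬y42) is unsatisfied and unit — conflict.
Either choice for y21 ends in contradiction.
Either choice for y12 ends in contradiction.
That branch fails; take y11 = True instead.
Unit clause (¬y21) forces y21 = False.
Unit clause (¬y31) forces y31 = False.
Unit clause (¬y41) forces y41 = False.
Try y22 = True.
Unit clause (¬y12) forces y12 = False.
Unit clause (¬y32) forces y32 = False.
Unit clause (y33) forces y33 = True.
Unit clause (¬y42) forces y42 = False.
Unit clause (y43) forces y43 = True.
Now (¬y43) is unsatisfied and unit — conflict.
That branch fails; take y22 = False instead.
Unit clause (y23) forces y23 = True.
Unit clause (¬y13) forces y13 = False.
Unit clause (¬y33) forces y33 = False.
Unit clause (y32) forces y32 = True.
Unit clause (¬y12) forces y12 = False.
Unit clause (¬y42) forces y42 = False.
Unit clause (y43) forces y43 = True.
Now (¬y43) is unsatisfied and unit — conflict.
Either choice for y22 ends in contradiction.
Either choice for y11 ends in contradiction.

UNSATISFIABLE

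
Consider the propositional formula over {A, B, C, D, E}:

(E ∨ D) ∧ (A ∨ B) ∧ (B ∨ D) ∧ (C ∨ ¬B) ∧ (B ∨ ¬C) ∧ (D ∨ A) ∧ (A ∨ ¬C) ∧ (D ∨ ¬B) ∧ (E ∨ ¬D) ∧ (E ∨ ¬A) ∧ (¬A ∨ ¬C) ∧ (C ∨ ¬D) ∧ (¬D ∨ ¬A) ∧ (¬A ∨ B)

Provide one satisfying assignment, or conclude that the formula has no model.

Suppose E = True.
Suppose A = True.
The clause (¬C) is unit, so C = False.
The clause (¬B) is unit, so B = False.
Now (B) is unsatisfied and unit — conflict.
Backtrack on A: now try A = False.
The clause (B) is unit, so B = True.
The clause (C) is unit, so C = True.
Now (¬C) is unsatisfied and unit — conflict.
Either choice for A ends in contradiction.
Backtrack on E: now try E = False.
The clause (D) is unit, so D = True.
Now (¬D) is unsatisfied and unit — conflict.
Either choice for E ends in contradiction.

UNSATISFIABLE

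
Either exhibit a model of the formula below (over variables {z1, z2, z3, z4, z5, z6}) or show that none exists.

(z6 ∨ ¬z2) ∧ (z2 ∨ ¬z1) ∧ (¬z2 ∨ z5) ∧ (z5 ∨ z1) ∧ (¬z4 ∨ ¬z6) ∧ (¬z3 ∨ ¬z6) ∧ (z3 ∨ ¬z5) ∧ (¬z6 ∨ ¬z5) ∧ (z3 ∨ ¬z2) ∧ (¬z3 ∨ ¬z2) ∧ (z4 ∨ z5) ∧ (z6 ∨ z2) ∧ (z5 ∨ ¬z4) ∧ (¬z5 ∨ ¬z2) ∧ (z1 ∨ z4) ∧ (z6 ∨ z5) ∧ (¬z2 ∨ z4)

Try z6 = True.
The clause (¬z4) is unit, so z4 = False.
The clause (¬z3) is unit, so z3 = False.
The clause (¬z5) is unit, so z5 = False.
Now (z5) is unsatisfied and unit — conflict.
That branch fails; take z6 = False instead.
The clause (¬z2) is unit, so z2 = False.
Now (z2) is unsatisfied and unit — conflict.
Neither z6 = True nor z6 = False works.

UNSATISFIABLE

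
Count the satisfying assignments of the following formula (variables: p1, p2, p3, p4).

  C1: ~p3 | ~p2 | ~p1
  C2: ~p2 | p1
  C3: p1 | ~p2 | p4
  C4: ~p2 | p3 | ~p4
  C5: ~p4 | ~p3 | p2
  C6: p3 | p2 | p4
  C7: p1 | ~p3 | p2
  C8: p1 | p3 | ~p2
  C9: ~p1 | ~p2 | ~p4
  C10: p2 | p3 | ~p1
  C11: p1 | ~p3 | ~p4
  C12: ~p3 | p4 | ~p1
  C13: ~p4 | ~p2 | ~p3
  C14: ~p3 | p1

2

There are 2^4 = 16 truth assignments over (p1, p2, p3, p4).
Check each against the 14 clauses (columns in the order p1, p2, p3, p4):
  F F F F  ✗ fails (p3 | p2 | p4)
  F F F T  ✓ satisfies all
  F F T F  ✗ fails (p1 | ~p3 | p2)
  F F T T  ✗ fails (~p4 | ~p3 | p2)
  F T F F  ✗ fails (~p2 | p1)
  F T F T  ✗ fails (~p2 | p1)
  F T T F  ✗ fails (~p2 | p1)
  F T T T  ✗ fails (~p2 | p1)
  T F F F  ✗ fails (p3 | p2 | p4)
  T F F T  ✗ fails (p2 | p3 | ~p1)
  T F T F  ✗ fails (~p3 | p4 | ~p1)
  T F T T  ✗ fails (~p4 | ~p3 | p2)
  T T F F  ✓ satisfies all
  T T F T  ✗ fails (~p2 | p3 | ~p4)
  T T T F  ✗ fails (~p3 | ~p2 | ~p1)
  T T T T  ✗ fails (~p3 | ~p2 | ~p1)
2 of the 16 rows are models.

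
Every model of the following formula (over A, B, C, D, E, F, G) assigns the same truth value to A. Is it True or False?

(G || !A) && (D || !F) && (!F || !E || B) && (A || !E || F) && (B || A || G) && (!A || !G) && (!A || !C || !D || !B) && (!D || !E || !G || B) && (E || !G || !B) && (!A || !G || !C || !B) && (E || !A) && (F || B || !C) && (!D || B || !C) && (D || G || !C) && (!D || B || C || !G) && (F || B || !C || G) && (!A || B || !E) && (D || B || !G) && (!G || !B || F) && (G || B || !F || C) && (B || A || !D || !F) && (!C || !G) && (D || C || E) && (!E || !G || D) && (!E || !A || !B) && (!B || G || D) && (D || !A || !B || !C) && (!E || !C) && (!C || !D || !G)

False

Suppose A = true.
(G) alone gives G = true.
That conflicts with the unit clause (!G).
So every satisfying assignment has A = False.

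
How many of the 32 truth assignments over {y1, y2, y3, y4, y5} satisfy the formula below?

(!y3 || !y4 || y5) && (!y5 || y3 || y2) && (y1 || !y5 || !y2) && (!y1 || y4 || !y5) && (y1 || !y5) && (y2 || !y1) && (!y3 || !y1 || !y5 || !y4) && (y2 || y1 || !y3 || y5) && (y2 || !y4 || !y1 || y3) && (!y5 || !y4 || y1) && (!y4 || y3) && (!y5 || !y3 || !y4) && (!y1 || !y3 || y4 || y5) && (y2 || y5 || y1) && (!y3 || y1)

There are 2^5 = 32 truth assignments over (y1, y2, y3, y4, y5).
Split on y1. With y1 = true, the clauses containing y1 are satisfied and !y1 drops from the rest; 1 of the 2^4 = 16 assignments to the other variables satisfy what remains.
With y1 = false, by the same count on the reduced clause set, 1 assignment works.
(One model: y1=F, y2=T, y3=F, y4=F, y5=F.)
Total: 1 + 1 = 2.

2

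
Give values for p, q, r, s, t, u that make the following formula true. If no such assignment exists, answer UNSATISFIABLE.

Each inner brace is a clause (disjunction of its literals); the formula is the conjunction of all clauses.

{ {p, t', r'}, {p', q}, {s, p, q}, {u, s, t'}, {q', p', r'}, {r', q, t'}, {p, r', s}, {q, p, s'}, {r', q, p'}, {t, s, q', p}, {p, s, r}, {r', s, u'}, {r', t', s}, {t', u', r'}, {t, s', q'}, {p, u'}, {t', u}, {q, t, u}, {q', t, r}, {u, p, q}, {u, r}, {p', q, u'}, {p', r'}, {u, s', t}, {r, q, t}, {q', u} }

Try p = 1.
Unit clause (q) forces q = 1.
Unit clause (r') forces r = 0.
Unit clause (t) forces t = 1.
Unit clause (u) forces u = 1.
No clause remains; s is free.

p=1; q=1; r=0; s=0; t=1; u=1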